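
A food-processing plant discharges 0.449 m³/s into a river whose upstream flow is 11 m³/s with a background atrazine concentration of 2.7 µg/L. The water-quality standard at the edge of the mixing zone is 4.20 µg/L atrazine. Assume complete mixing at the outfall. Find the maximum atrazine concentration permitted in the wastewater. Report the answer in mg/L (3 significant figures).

0.0409 mg/L

2.7 µg/L = 0.0027 mg/L.
4.20 µg/L = 0.0042 mg/L.
Mass balance: 0.0042·11.45 = 0.449·Cₑ + 11·0.0027.
Cₑ = (0.04809 − 0.0297) / 0.449 = 0.04095 mg/L.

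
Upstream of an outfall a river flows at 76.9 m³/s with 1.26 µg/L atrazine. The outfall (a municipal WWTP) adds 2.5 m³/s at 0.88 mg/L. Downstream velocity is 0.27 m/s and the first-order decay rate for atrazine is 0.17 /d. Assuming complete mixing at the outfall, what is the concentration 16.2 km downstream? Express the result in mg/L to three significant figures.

1.26 µg/L = 0.00126 mg/L.
After complete mixing, C₀ = (2.5·0.88 + 76.9·0.00126) / 79.4 = 0.02893 mg/L.
Travel time t = 1.62e+04 m / 0.27 m/s = 6e+04 s = 0.6944 d.
C = 0.02893·exp(−0.17·0.6944) = 0.02893·0.8886 = 0.02571 mg/L.

0.0257 mg/L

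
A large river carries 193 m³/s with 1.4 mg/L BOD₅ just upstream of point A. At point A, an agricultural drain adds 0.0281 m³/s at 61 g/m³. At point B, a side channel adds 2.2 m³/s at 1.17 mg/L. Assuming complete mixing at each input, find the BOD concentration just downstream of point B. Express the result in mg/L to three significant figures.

After input A: C = (193·1.4 + 0.0281·61) / 193 = 1.409 mg/L.
After input B: C = (193·1.409 + 2.2·1.17) / 195.2 = 1.406 mg/L.

1.41 mg/L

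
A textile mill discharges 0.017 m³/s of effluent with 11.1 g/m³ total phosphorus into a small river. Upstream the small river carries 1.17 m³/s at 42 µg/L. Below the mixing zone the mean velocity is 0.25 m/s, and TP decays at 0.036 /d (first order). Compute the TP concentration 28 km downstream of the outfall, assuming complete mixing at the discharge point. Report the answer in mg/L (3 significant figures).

42 µg/L = 0.042 mg/L.
After complete mixing, C₀ = (0.017·11.1 + 1.17·0.042) / 1.187 = 0.2004 mg/L.
Travel time t = 2.8e+04 m / 0.25 m/s = 1.12e+05 s = 1.296 d.
C = 0.2004·exp(−0.036·1.296) = 0.2004·0.9544 = 0.1912 mg/L.

0.191 mg/L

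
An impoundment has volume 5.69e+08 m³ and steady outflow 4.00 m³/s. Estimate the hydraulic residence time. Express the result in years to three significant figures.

4.51 yr

Q = 4.00 m³/s × 3.156e+07 s/yr = 1.262e+08 m³/yr.
Hydraulic residence time τ = V/Q = 5.69e+08/1.262e+08 = 4.508 yr.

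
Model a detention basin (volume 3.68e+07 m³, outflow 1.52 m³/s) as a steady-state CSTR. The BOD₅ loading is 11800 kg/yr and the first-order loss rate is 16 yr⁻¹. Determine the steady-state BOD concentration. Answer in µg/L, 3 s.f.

18.5 µg/L

Outflow Q = 1.52 m³/s × 3.156e+07 s/yr = 4.797e+07 m³/yr.
Steady-state CSTR mass balance: W = Q·C + k·V·C, so C = W/(Q + kV).
Q + kV = 4.797e+07 + 16·3.68e+07 = 6.368e+08 m³/yr.
C = 11800/6.368e+08 = 1.853e-05 kg/m³ = 0.01853 mg/L = 18.53 µg/L.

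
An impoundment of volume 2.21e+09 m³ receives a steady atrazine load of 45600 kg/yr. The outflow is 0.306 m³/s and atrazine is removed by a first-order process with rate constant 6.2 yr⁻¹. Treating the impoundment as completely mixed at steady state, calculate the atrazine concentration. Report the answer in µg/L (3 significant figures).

3.33 µg/L

Outflow Q = 0.306 m³/s × 3.156e+07 s/yr = 9.657e+06 m³/yr.
Steady-state CSTR mass balance: W = Q·C + k·V·C, so C = W/(Q + kV).
Q + kV = 9.657e+06 + 6.2·2.21e+09 = 1.371e+10 m³/yr.
C = 45600/1.371e+10 = 3.326e-06 kg/m³ = 0.003326 mg/L = 3.326 µg/L.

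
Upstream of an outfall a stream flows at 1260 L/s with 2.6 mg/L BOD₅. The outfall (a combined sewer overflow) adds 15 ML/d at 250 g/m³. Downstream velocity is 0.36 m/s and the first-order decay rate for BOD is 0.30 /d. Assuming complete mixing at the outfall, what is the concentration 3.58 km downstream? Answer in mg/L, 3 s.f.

15 ML/d = 0.1736 m³/s.
1260 L/s = 1.26 m³/s.
After complete mixing, C₀ = (0.1736·250 + 1.26·2.6) / 1.434 = 32.56 mg/L.
Travel time t = 3580 m / 0.36 m/s = 9944 s = 0.1151 d.
C = 32.56·exp(−0.30·0.1151) = 32.56·0.9661 = 31.46 mg/L.

31.5 mg/L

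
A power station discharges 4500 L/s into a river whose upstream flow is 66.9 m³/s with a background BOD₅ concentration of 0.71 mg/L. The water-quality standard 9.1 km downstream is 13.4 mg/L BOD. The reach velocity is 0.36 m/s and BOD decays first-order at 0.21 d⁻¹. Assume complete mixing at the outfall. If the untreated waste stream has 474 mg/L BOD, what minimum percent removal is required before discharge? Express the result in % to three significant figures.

54.5 %

4500 L/s = 4.5 m³/s.
Travel time to the compliance point: t = 9100/0.36 = 2.528e+04 s = 0.2926 d; decay factor exp(−0.21·0.2926) = 0.9404.
So the concentration just after mixing may be at most 13.4/0.9404 = 14.25 mg/L.
Mass balance: 14.25·71.4 = 4.5·Cₑ + 66.9·0.71.
Cₑ = (1017 − 47.5) / 4.5 = 215.5 mg/L.
Required removal = 1 − 215.5/474 = 54.53 %.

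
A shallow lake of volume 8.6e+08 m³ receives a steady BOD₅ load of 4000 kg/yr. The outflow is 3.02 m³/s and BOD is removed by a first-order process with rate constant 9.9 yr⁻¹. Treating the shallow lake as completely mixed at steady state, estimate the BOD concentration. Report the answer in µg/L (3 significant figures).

Outflow Q = 3.02 m³/s × 3.156e+07 s/yr = 9.53e+07 m³/yr.
Steady-state CSTR mass balance: W = Q·C + k·V·C, so C = W/(Q + kV).
Q + kV = 9.53e+07 + 9.9·8.6e+08 = 8.609e+09 m³/yr.
C = 4000/8.609e+09 = 4.646e-07 kg/m³ = 0.0004646 mg/L = 0.4646 µg/L.

0.465 µg/L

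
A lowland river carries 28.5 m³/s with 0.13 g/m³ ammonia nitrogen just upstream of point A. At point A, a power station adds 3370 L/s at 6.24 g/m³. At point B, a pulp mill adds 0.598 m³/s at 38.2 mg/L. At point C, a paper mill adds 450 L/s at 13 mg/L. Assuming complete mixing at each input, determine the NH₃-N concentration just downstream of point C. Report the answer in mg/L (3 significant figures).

3370 L/s = 3.37 m³/s.
After input A: C = (28.5·0.13 + 3.37·6.24) / 31.87 = 0.7761 mg/L.
After input B: C = (31.87·0.7761 + 0.598·38.2) / 32.47 = 1.465 mg/L.
450 L/s = 0.45 m³/s.
After input C: C = (32.47·1.465 + 0.45·13) / 32.92 = 1.623 mg/L.

1.62 mg/L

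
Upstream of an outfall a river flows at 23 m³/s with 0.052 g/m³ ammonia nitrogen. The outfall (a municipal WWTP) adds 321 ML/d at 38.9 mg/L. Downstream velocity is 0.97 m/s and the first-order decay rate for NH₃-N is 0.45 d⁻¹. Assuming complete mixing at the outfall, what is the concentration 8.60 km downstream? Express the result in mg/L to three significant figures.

5.21 mg/L

321 ML/d = 3.715 m³/s.
After complete mixing, C₀ = (3.715·38.9 + 23·0.052) / 26.72 = 5.455 mg/L.
Travel time t = 8600 m / 0.97 m/s = 8866 s = 0.1026 d.
C = 5.455·exp(−0.45·0.1026) = 5.455·0.9549 = 5.208 mg/L.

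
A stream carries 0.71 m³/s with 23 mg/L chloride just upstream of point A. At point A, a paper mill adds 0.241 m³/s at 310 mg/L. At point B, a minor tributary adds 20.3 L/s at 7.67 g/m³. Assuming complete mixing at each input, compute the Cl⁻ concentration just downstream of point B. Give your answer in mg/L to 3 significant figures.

93.9 mg/L

After input A: C = (0.71·23 + 0.241·310) / 0.951 = 95.73 mg/L.
20.3 L/s = 0.0203 m³/s.
After input B: C = (0.951·95.73 + 0.0203·7.67) / 0.9713 = 93.89 mg/L.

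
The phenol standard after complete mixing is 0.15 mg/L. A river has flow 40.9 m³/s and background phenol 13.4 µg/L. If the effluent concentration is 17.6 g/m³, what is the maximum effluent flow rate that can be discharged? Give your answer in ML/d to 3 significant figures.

27.7 ML/d

13.4 µg/L = 0.0134 mg/L.
Mass balance at complete mixing: C_std·(Q_w + Q_r) = Q_w·C_e + Q_r·C_b.
Rearranging, Q_w = Q_r·(C_std − C_b)/(C_e − C_std) = 40.9·(0.15 − 0.0134) / (17.6 − 0.15) = 0.3202 m³/s.
= 27.66 ML/d.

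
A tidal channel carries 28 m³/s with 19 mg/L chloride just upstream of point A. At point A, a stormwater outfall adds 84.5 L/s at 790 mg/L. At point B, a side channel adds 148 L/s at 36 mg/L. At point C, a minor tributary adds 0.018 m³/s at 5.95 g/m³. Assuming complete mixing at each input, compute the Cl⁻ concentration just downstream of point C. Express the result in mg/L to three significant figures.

84.5 L/s = 0.0845 m³/s.
After input A: C = (28·19 + 0.0845·790) / 28.08 = 21.32 mg/L.
148 L/s = 0.148 m³/s.
After input B: C = (28.08·21.32 + 0.148·36) / 28.23 = 21.4 mg/L.
After input C: C = (28.23·21.4 + 0.018·5.95) / 28.25 = 21.39 mg/L.

21.4 mg/L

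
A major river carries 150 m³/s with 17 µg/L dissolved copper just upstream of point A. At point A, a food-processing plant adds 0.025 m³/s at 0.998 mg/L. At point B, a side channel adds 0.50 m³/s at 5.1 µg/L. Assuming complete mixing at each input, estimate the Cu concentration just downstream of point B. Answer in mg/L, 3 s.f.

17 µg/L = 0.017 mg/L.
After input A: C = (150·0.017 + 0.025·0.998) / 150 = 0.01716 mg/L.
5.1 µg/L = 0.0051 mg/L.
After input B: C = (150·0.01716 + 0.5·0.0051) / 150.5 = 0.01712 mg/L.

0.0171 mg/L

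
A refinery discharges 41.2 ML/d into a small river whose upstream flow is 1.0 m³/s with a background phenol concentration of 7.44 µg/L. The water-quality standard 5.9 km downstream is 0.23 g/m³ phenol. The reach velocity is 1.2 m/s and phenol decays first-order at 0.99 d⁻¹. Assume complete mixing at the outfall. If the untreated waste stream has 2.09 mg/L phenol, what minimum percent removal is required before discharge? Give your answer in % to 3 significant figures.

64.7 %

41.2 ML/d = 0.4769 m³/s.
7.44 µg/L = 0.00744 mg/L.
Travel time to the compliance point: t = 5900/1.2 = 4917 s = 0.05691 d; decay factor exp(−0.99·0.05691) = 0.9452.
So the concentration just after mixing may be at most 0.23/0.9452 = 0.2433 mg/L.
Mass balance: 0.2433·1.477 = 0.4769·Cₑ + 1·0.00744.
Cₑ = (0.3594 − 0.00744) / 0.4769 = 0.738 mg/L.
Required removal = 1 − 0.738/2.09 = 64.69 %.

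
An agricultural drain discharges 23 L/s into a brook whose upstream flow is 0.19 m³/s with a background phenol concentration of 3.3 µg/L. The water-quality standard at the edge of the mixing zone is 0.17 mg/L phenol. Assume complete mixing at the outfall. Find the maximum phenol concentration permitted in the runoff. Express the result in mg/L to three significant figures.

23 L/s = 0.023 m³/s.
3.3 µg/L = 0.0033 mg/L.
Mass balance: 0.17·0.213 = 0.023·Cₑ + 0.19·0.0033.
Cₑ = (0.03621 − 0.000627) / 0.023 = 1.547 mg/L.

1.55 mg/L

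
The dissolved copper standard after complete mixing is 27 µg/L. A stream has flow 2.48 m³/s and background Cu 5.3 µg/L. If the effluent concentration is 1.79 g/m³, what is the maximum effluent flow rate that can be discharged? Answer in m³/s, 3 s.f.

5.3 µg/L = 0.0053 mg/L.
27 µg/L = 0.027 mg/L.
Mass balance at complete mixing: C_std·(Q_w + Q_r) = Q_w·C_e + Q_r·C_b.
Rearranging, Q_w = Q_r·(C_std − C_b)/(C_e − C_std) = 2.48·(0.027 − 0.0053) / (1.79 − 0.027) = 0.03053 m³/s.

0.0305 m³/s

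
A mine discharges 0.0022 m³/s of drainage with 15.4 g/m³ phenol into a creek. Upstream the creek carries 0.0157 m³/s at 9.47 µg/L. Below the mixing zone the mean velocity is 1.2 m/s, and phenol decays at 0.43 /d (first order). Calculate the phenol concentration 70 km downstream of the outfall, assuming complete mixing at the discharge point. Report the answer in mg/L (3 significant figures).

9.47 µg/L = 0.00947 mg/L.
After complete mixing, C₀ = (0.0022·15.4 + 0.0157·0.00947) / 0.0179 = 1.901 mg/L.
Travel time t = 7e+04 m / 1.2 m/s = 5.833e+04 s = 0.6752 d.
C = 1.901·exp(−0.43·0.6752) = 1.901·0.748 = 1.422 mg/L.

1.42 mg/L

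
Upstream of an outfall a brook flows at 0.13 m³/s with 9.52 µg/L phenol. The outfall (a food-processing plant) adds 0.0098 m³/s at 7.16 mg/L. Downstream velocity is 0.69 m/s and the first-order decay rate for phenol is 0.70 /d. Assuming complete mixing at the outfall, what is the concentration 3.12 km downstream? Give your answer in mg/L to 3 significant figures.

9.52 µg/L = 0.00952 mg/L.
After complete mixing, C₀ = (0.0098·7.16 + 0.13·0.00952) / 0.1398 = 0.5108 mg/L.
Travel time t = 3120 m / 0.69 m/s = 4522 s = 0.05233 d.
C = 0.5108·exp(−0.70·0.05233) = 0.5108·0.964 = 0.4924 mg/L.

0.492 mg/L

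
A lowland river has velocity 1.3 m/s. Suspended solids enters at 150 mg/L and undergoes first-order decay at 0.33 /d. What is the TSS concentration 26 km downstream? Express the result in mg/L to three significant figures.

Travel time t = 26 km / 1.3 m/s = 2.6e+04/1.3 = 2e+04 s = 0.2315 d.
First-order decay: C = 150·exp(−0.33·0.2315) = 150·0.9265 = 139 mg/L.

139 mg/L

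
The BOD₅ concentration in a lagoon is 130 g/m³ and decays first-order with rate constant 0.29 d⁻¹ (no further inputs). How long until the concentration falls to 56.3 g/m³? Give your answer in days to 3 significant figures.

t = ln(C₀/C)/k = ln(130/56.3)/0.29 = 0.8368/0.29 = 2.886 d.

2.89 d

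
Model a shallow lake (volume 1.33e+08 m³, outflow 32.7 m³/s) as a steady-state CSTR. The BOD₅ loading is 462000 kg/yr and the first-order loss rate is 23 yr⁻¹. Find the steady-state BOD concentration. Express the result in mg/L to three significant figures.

Outflow Q = 32.7 m³/s × 3.156e+07 s/yr = 1.032e+09 m³/yr.
Steady-state CSTR mass balance: W = Q·C + k·V·C, so C = W/(Q + kV).
Q + kV = 1.032e+09 + 23·1.33e+08 = 4.091e+09 m³/yr.
C = 462000/4.091e+09 = 0.0001129 kg/m³ = 0.1129 mg/L.

0.113 mg/L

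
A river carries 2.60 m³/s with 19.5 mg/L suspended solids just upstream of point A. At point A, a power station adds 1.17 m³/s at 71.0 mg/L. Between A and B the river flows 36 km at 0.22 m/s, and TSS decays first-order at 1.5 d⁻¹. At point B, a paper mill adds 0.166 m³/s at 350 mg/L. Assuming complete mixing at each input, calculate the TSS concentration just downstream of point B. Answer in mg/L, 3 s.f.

After input A: C = (2.6·19.5 + 1.17·71) / 3.77 = 35.48 mg/L.
Over the 36 km reach to input B (t = 1.636e+05 s = 1.894 d), decay gives C = 35.48·exp(−1.5·1.894) = 2.071 mg/L.
After input B: C = (3.77·2.071 + 0.166·350) / 3.936 = 16.75 mg/L.

16.7 mg/L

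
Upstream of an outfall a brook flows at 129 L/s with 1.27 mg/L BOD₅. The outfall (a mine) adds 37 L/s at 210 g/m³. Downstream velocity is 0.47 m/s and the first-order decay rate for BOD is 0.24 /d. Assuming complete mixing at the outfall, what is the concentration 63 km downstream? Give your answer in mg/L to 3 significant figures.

32.9 mg/L

37 L/s = 0.037 m³/s.
129 L/s = 0.129 m³/s.
After complete mixing, C₀ = (0.037·210 + 0.129·1.27) / 0.166 = 47.79 mg/L.
Travel time t = 6.3e+04 m / 0.47 m/s = 1.34e+05 s = 1.551 d.
C = 47.79·exp(−0.24·1.551) = 47.79·0.6891 = 32.94 mg/L.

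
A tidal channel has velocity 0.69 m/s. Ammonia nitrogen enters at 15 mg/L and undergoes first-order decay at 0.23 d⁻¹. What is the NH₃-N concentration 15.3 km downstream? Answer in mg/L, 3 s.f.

14.1 mg/L

Travel time t = 15.3 km / 0.69 m/s = 1.53e+04/0.69 = 2.217e+04 s = 0.2566 d.
First-order decay: C = 15·exp(−0.23·0.2566) = 15·0.9427 = 14.14 mg/L.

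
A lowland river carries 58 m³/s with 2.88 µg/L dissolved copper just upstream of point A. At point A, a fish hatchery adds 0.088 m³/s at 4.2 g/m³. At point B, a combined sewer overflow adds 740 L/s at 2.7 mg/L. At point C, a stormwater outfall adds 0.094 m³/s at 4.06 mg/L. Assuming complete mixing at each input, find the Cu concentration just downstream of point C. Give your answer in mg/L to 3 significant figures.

2.88 µg/L = 0.00288 mg/L.
After input A: C = (58·0.00288 + 0.088·4.2) / 58.09 = 0.009238 mg/L.
740 L/s = 0.74 m³/s.
After input B: C = (58.09·0.009238 + 0.74·2.7) / 58.83 = 0.04309 mg/L.
After input C: C = (58.83·0.04309 + 0.094·4.06) / 58.92 = 0.04949 mg/L.

0.0495 mg/L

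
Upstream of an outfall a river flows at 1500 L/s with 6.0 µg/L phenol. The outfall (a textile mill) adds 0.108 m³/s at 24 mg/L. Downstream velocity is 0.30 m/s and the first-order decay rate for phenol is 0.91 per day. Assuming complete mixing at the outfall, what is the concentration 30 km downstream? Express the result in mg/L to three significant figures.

0.564 mg/L

1500 L/s = 1.5 m³/s.
6.0 µg/L = 0.006 mg/L.
After complete mixing, C₀ = (0.108·24 + 1.5·0.006) / 1.608 = 1.618 mg/L.
Travel time t = 3e+04 m / 0.30 m/s = 1e+05 s = 1.157 d.
C = 1.618·exp(−0.91·1.157) = 1.618·0.3488 = 0.5642 mg/L.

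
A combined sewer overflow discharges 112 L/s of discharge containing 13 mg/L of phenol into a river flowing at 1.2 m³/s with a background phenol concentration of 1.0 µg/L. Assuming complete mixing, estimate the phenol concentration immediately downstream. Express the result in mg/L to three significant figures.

112 L/s = 0.112 m³/s.
1.0 µg/L = 0.001 mg/L.
Flow-weighted mixing gives C = (0.112·13 + 1.2·0.001) / (0.112 + 1.2) = 1.457/1.312 = 1.111 mg/L.

1.11 mg/L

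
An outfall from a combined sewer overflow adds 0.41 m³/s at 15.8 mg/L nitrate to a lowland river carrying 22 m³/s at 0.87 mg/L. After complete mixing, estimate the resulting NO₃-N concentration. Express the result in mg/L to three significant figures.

By mass balance at complete mixing, C = (0.41·15.8 + 22·0.87) / (0.41 + 22) = 25.62/22.41 = 1.143 mg/L.

1.14 mg/L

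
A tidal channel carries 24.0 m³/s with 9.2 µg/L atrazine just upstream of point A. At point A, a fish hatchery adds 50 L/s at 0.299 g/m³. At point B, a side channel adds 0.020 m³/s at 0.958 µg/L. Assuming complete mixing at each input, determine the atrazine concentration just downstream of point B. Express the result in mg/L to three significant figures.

9.2 µg/L = 0.0092 mg/L.
50 L/s = 0.05 m³/s.
After input A: C = (24·0.0092 + 0.05·0.299) / 24.05 = 0.009802 mg/L.
0.958 µg/L = 0.000958 mg/L.
After input B: C = (24.05·0.009802 + 0.02·0.000958) / 24.07 = 0.009795 mg/L.

0.00980 mg/L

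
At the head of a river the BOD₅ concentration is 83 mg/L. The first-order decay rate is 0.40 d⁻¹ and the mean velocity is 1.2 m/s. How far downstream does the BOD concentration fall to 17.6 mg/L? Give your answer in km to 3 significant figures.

402 km

From C = C₀·e^(−kt), t = ln(C₀/C)/k = ln(83/17.6)/0.40 = 1.551/0.40 = 3.877 d.
Distance = v·t = 1.2 m/s × 3.35e+05 s = 4.02e+05 m = 402 km.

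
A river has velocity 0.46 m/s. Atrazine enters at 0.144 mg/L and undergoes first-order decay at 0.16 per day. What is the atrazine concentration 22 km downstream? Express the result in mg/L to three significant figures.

0.132 mg/L

Travel time t = 22 km / 0.46 m/s = 2.2e+04/0.46 = 4.783e+04 s = 0.5535 d.
First-order decay: C = 0.144·exp(−0.16·0.5535) = 0.144·0.9152 = 0.1318 mg/L.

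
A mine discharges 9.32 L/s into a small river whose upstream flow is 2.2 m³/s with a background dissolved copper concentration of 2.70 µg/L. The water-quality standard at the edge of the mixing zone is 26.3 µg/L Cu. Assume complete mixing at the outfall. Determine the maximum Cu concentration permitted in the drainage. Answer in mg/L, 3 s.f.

5.60 mg/L

9.32 L/s = 0.00932 m³/s.
2.70 µg/L = 0.0027 mg/L.
26.3 µg/L = 0.0263 mg/L.
Mass balance: 0.0263·2.209 = 0.00932·Cₑ + 2.2·0.0027.
Cₑ = (0.05811 − 0.00594) / 0.00932 = 5.597 mg/L.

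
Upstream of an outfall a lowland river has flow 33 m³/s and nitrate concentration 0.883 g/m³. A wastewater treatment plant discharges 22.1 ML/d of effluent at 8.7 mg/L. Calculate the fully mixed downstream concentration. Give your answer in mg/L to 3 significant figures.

0.943 mg/L

22.1 ML/d = 0.2558 m³/s.
Conservation of mass across the mixing zone: C = (0.2558·8.7 + 33·0.883) / (0.2558 + 33) = 31.36/33.26 = 0.9431 mg/L.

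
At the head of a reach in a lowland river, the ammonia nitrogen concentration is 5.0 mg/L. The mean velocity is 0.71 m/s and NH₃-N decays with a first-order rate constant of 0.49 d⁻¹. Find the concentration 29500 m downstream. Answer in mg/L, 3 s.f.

3.95 mg/L

Travel time t = 29500 m / 0.71 m/s = 2.95e+04/0.71 = 4.155e+04 s = 0.4809 d.
First-order decay: C = 5.0·exp(−0.49·0.4809) = 5.0·0.7901 = 3.95 mg/L.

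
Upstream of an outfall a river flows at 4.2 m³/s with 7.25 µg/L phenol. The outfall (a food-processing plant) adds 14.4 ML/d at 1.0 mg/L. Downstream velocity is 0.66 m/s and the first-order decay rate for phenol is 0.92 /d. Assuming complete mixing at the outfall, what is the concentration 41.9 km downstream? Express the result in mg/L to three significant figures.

0.0230 mg/L

14.4 ML/d = 0.1667 m³/s.
7.25 µg/L = 0.00725 mg/L.
After complete mixing, C₀ = (0.1667·1 + 4.2·0.00725) / 4.367 = 0.04514 mg/L.
Travel time t = 4.19e+04 m / 0.66 m/s = 6.348e+04 s = 0.7348 d.
C = 0.04514·exp(−0.92·0.7348) = 0.04514·0.5086 = 0.02296 mg/L.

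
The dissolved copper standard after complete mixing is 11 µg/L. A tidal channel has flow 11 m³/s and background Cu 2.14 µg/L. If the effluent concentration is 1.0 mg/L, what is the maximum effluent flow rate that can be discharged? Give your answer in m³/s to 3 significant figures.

0.0985 m³/s

2.14 µg/L = 0.00214 mg/L.
11 µg/L = 0.011 mg/L.
Mass balance at complete mixing: C_std·(Q_w + Q_r) = Q_w·C_e + Q_r·C_b.
Rearranging, Q_w = Q_r·(C_std − C_b)/(C_e − C_std) = 11·(0.011 − 0.00214) / (1 − 0.011) = 0.09854 m³/s.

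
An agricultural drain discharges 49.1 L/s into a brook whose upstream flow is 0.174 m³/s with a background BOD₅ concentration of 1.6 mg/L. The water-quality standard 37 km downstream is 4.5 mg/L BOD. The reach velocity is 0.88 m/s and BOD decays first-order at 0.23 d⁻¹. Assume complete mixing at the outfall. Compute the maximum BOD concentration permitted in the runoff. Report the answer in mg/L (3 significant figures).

17.2 mg/L

49.1 L/s = 0.0491 m³/s.
Travel time to the compliance point: t = 3.7e+04/0.88 = 4.205e+04 s = 0.4866 d; decay factor exp(−0.23·0.4866) = 0.8941.
So the concentration just after mixing may be at most 4.5/0.8941 = 5.033 mg/L.
Mass balance: 5.033·0.2231 = 0.0491·Cₑ + 0.174·1.6.
Cₑ = (1.123 − 0.2784) / 0.0491 = 17.2 mg/L.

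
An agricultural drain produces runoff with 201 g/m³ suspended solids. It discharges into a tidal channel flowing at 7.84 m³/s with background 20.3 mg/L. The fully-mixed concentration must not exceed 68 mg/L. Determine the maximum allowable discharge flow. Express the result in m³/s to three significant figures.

Mass balance at complete mixing: C_std·(Q_w + Q_r) = Q_w·C_e + Q_r·C_b.
Rearranging, Q_w = Q_r·(C_std − C_b)/(C_e − C_std) = 7.84·(68 − 20.3) / (201 − 68) = 2.812 m³/s.

2.81 m³/s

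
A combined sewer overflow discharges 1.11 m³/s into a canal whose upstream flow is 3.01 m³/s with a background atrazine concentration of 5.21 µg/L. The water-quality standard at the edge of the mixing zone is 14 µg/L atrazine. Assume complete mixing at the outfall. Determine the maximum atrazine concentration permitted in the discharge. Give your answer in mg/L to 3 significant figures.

5.21 µg/L = 0.00521 mg/L.
14 µg/L = 0.014 mg/L.
Mass balance: 0.014·4.12 = 1.11·Cₑ + 3.01·0.00521.
Cₑ = (0.05768 − 0.01568) / 1.11 = 0.03784 mg/L.

0.0378 mg/L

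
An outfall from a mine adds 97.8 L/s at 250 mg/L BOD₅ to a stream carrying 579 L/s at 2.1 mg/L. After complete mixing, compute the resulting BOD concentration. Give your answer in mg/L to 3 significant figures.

97.8 L/s = 0.0978 m³/s.
579 L/s = 0.579 m³/s.
Flow-weighted mixing gives C = (0.0978·250 + 0.579·2.1) / (0.0978 + 0.579) = 25.67/0.6768 = 37.92 mg/L.

37.9 mg/L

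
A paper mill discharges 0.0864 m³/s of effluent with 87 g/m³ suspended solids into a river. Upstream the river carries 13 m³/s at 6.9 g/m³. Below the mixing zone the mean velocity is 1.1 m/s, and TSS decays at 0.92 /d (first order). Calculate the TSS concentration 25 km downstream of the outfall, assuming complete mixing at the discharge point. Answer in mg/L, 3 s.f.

After complete mixing, C₀ = (0.0864·87 + 13·6.9) / 13.09 = 7.429 mg/L.
Travel time t = 2.5e+04 m / 1.1 m/s = 2.273e+04 s = 0.263 d.
C = 7.429·exp(−0.92·0.263) = 7.429·0.7851 = 5.832 mg/L.

5.83 mg/L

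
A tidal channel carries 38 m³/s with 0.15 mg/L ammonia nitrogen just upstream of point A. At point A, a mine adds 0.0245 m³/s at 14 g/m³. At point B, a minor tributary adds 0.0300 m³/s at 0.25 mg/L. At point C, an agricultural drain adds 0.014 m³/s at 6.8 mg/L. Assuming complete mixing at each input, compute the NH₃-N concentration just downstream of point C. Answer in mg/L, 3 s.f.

After input A: C = (38·0.15 + 0.0245·14) / 38.02 = 0.1589 mg/L.
After input B: C = (38.02·0.1589 + 0.03·0.25) / 38.05 = 0.159 mg/L.
After input C: C = (38.05·0.159 + 0.014·6.8) / 38.07 = 0.1614 mg/L.

0.161 mg/L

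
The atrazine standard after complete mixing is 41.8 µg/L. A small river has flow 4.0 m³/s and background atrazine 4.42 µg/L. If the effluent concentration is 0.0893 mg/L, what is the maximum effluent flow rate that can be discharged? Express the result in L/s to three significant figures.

3150 L/s

4.42 µg/L = 0.00442 mg/L.
41.8 µg/L = 0.0418 mg/L.
Mass balance at complete mixing: C_std·(Q_w + Q_r) = Q_w·C_e + Q_r·C_b.
Rearranging, Q_w = Q_r·(C_std − C_b)/(C_e − C_std) = 4.0·(0.0418 − 0.00442) / (0.0893 − 0.0418) = 3.148 m³/s.
= 3148 L/s.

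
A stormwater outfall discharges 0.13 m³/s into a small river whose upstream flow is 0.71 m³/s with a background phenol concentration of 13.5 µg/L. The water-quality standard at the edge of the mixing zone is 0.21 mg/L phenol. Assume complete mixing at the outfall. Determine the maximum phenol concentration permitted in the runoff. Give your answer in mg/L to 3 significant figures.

13.5 µg/L = 0.0135 mg/L.
Mass balance: 0.21·0.84 = 0.13·Cₑ + 0.71·0.0135.
Cₑ = (0.1764 − 0.009585) / 0.13 = 1.283 mg/L.

1.28 mg/L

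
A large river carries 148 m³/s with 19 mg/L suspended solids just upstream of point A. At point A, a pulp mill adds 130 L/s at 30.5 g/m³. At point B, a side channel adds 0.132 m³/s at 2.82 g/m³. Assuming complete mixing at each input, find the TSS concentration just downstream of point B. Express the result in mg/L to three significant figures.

130 L/s = 0.13 m³/s.
After input A: C = (148·19 + 0.13·30.5) / 148.1 = 19.01 mg/L.
After input B: C = (148.1·19.01 + 0.132·2.82) / 148.3 = 19 mg/L.

19.0 mg/L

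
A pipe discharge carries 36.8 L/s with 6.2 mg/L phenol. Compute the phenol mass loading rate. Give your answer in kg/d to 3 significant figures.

36.8 L/s = 0.0368 m³/s.
Mass flux = Q·C = 0.0368 m³/s × 6.2 g/m³ = 0.2282 g/s.
= 0.2282 g/s × 86.4 = 19.71 kg/d.

19.7 kg/d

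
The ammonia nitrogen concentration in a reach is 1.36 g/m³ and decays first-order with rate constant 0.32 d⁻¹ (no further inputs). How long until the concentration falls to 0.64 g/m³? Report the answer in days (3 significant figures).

t = ln(C₀/C)/k = ln(1.36/0.64)/0.32 = 0.7538/0.32 = 2.356 d.

2.36 d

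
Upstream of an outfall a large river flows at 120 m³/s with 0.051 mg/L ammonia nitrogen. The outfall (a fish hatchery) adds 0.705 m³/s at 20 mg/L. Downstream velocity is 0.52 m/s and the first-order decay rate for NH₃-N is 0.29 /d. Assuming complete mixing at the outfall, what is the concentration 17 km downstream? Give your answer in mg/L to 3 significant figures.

0.150 mg/L

After complete mixing, C₀ = (0.705·20 + 120·0.051) / 120.7 = 0.1675 mg/L.
Travel time t = 1.7e+04 m / 0.52 m/s = 3.269e+04 s = 0.3784 d.
C = 0.1675·exp(−0.29·0.3784) = 0.1675·0.8961 = 0.1501 mg/L.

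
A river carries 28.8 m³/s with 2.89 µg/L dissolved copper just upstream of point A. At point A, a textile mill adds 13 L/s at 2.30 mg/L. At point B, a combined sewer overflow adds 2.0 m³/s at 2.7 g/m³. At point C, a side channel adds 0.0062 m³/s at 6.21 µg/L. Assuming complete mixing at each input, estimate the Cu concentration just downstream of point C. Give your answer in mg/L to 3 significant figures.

0.179 mg/L

2.89 µg/L = 0.00289 mg/L.
13 L/s = 0.013 m³/s.
After input A: C = (28.8·0.00289 + 0.013·2.3) / 28.81 = 0.003926 mg/L.
After input B: C = (28.81·0.003926 + 2·2.7) / 30.81 = 0.1789 mg/L.
6.21 µg/L = 0.00621 mg/L.
After input C: C = (30.81·0.1789 + 0.0062·0.00621) / 30.82 = 0.1789 mg/L.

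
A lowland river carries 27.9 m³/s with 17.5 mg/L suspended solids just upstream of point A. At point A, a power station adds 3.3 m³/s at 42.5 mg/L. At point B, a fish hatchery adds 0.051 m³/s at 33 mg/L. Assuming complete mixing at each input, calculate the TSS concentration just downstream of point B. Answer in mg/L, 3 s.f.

20.2 mg/L

After input A: C = (27.9·17.5 + 3.3·42.5) / 31.2 = 20.14 mg/L.
After input B: C = (31.2·20.14 + 0.051·33) / 31.25 = 20.17 mg/L.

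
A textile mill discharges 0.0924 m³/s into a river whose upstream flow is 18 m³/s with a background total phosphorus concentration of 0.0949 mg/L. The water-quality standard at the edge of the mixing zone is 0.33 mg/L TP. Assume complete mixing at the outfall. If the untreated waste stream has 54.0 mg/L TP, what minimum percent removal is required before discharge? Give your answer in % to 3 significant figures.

Mass balance: 0.33·18.09 = 0.0924·Cₑ + 18·0.0949.
Cₑ = (5.97 − 1.708) / 0.0924 = 46.13 mg/L.
Required removal = 1 − 46.13/54.0 = 14.58 %.

14.6 %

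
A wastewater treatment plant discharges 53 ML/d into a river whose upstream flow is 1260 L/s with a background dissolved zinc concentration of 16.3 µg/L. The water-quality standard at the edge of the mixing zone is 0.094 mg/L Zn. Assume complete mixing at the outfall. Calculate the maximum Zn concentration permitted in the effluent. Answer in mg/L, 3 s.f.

53 ML/d = 0.6134 m³/s.
1260 L/s = 1.26 m³/s.
16.3 µg/L = 0.0163 mg/L.
Mass balance: 0.094·1.873 = 0.6134·Cₑ + 1.26·0.0163.
Cₑ = (0.1761 − 0.02054) / 0.6134 = 0.2536 mg/L.

0.254 mg/L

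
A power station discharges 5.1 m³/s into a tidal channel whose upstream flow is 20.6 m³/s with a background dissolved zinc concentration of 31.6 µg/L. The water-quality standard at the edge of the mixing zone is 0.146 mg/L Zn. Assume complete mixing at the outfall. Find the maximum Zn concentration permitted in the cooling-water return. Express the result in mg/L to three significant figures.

0.608 mg/L

31.6 µg/L = 0.0316 mg/L.
Mass balance: 0.146·25.7 = 5.1·Cₑ + 20.6·0.0316.
Cₑ = (3.752 − 0.651) / 5.1 = 0.6081 mg/L.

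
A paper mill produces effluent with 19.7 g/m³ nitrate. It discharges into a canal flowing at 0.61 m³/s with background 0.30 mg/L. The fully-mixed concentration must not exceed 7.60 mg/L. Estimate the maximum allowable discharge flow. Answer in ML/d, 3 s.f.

31.8 ML/d

Mass balance at complete mixing: C_std·(Q_w + Q_r) = Q_w·C_e + Q_r·C_b.
Rearranging, Q_w = Q_r·(C_std − C_b)/(C_e − C_std) = 0.61·(7.6 − 0.3) / (19.7 − 7.6) = 0.368 m³/s.
= 31.8 ML/d.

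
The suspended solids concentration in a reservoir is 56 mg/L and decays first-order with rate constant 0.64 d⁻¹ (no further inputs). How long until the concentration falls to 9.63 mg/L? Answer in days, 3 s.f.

2.75 d

t = ln(C₀/C)/k = ln(56/9.63)/0.64 = 1.76/0.64 = 2.751 d.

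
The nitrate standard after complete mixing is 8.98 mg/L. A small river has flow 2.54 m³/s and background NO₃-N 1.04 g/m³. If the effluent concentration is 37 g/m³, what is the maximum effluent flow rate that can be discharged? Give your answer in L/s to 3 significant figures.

Mass balance at complete mixing: C_std·(Q_w + Q_r) = Q_w·C_e + Q_r·C_b.
Rearranging, Q_w = Q_r·(C_std − C_b)/(C_e − C_std) = 2.54·(8.98 − 1.04) / (37 − 8.98) = 0.7198 m³/s.
= 719.8 L/s.

720 L/s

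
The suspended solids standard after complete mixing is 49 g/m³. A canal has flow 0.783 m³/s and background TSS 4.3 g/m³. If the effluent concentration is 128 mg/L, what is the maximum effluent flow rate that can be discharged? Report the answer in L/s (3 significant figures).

Mass balance at complete mixing: C_std·(Q_w + Q_r) = Q_w·C_e + Q_r·C_b.
Rearranging, Q_w = Q_r·(C_std − C_b)/(C_e − C_std) = 0.783·(49 − 4.3) / (128 − 49) = 0.443 m³/s.
= 443 L/s.

443 L/s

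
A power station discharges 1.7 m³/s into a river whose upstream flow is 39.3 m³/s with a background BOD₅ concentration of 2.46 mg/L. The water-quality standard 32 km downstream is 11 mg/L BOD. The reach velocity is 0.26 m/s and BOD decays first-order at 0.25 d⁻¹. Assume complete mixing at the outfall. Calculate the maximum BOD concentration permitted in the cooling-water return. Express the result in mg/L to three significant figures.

322 mg/L

Travel time to the compliance point: t = 3.2e+04/0.26 = 1.231e+05 s = 1.425 d; decay factor exp(−0.25·1.425) = 0.7004.
So the concentration just after mixing may be at most 11/0.7004 = 15.71 mg/L.
Mass balance: 15.71·41 = 1.7·Cₑ + 39.3·2.46.
Cₑ = (643.9 − 96.68) / 1.7 = 321.9 mg/L.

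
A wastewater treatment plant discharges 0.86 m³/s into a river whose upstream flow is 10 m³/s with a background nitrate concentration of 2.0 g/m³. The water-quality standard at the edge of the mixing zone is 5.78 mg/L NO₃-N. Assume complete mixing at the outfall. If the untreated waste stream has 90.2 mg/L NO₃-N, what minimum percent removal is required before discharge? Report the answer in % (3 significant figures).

Mass balance: 5.78·10.86 = 0.86·Cₑ + 10·2.
Cₑ = (62.77 − 20) / 0.86 = 49.73 mg/L.
Required removal = 1 − 49.73/90.2 = 44.86 %.

44.9 %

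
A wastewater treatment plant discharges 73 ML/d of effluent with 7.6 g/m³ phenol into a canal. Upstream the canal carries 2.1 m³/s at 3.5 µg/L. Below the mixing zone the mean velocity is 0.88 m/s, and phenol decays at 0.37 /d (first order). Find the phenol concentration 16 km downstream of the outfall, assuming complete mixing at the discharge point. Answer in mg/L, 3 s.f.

73 ML/d = 0.8449 m³/s.
3.5 µg/L = 0.0035 mg/L.
After complete mixing, C₀ = (0.8449·7.6 + 2.1·0.0035) / 2.945 = 2.183 mg/L.
Travel time t = 1.6e+04 m / 0.88 m/s = 1.818e+04 s = 0.2104 d.
C = 2.183·exp(−0.37·0.2104) = 2.183·0.9251 = 2.019 mg/L.

2.02 mg/L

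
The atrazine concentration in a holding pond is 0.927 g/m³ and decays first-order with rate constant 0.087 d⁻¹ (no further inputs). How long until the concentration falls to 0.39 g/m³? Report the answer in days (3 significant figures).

9.95 d

t = ln(C₀/C)/k = ln(0.927/0.39)/0.087 = 0.8658/0.087 = 9.952 d.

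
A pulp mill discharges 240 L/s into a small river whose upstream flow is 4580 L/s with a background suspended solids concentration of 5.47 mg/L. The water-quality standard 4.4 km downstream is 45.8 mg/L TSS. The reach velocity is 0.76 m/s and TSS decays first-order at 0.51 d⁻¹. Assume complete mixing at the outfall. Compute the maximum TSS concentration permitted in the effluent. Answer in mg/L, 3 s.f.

240 L/s = 0.24 m³/s.
4580 L/s = 4.58 m³/s.
Travel time to the compliance point: t = 4400/0.76 = 5789 s = 0.06701 d; decay factor exp(−0.51·0.06701) = 0.9664.
So the concentration just after mixing may be at most 45.8/0.9664 = 47.39 mg/L.
Mass balance: 47.39·4.82 = 0.24·Cₑ + 4.58·5.47.
Cₑ = (228.4 − 25.05) / 0.24 = 847.4 mg/L.

847 mg/L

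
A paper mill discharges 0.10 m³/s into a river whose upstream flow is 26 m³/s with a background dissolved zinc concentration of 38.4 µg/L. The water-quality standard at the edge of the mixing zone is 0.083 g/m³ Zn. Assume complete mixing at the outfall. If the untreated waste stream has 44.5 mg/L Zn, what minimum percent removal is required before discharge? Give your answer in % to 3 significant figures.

38.4 µg/L = 0.0384 mg/L.
Mass balance: 0.083·26.1 = 0.1·Cₑ + 26·0.0384.
Cₑ = (2.166 − 0.9984) / 0.1 = 11.68 mg/L.
Required removal = 1 − 11.68/44.5 = 73.76 %.

73.8 %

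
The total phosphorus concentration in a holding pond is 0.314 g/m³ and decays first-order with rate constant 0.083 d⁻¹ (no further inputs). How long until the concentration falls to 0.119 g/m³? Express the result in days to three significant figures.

t = ln(C₀/C)/k = ln(0.314/0.119)/0.083 = 0.9703/0.083 = 11.69 d.

11.7 d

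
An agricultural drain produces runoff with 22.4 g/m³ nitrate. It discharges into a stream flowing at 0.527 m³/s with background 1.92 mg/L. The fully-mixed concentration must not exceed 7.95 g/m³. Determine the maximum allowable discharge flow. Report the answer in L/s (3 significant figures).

220 L/s

Mass balance at complete mixing: C_std·(Q_w + Q_r) = Q_w·C_e + Q_r·C_b.
Rearranging, Q_w = Q_r·(C_std − C_b)/(C_e − C_std) = 0.527·(7.95 − 1.92) / (22.4 − 7.95) = 0.2199 m³/s.
= 219.9 L/s.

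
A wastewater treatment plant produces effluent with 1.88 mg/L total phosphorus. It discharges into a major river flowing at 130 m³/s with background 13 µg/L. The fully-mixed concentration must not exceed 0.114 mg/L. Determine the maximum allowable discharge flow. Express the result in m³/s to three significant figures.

13 µg/L = 0.013 mg/L.
Mass balance at complete mixing: C_std·(Q_w + Q_r) = Q_w·C_e + Q_r·C_b.
Rearranging, Q_w = Q_r·(C_std − C_b)/(C_e − C_std) = 130·(0.114 − 0.013) / (1.88 − 0.114) = 7.435 m³/s.

7.43 m³/s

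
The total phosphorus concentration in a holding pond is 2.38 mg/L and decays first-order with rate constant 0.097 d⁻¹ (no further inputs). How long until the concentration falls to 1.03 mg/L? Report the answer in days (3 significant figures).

t = ln(C₀/C)/k = ln(2.38/1.03)/0.097 = 0.8375/0.097 = 8.634 d.

8.63 d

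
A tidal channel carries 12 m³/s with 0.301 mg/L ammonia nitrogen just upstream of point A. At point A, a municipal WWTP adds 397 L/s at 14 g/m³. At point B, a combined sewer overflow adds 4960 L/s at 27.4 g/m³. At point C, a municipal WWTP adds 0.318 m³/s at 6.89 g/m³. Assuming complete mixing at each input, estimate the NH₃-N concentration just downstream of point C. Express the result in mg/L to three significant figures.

397 L/s = 0.397 m³/s.
After input A: C = (12·0.301 + 0.397·14) / 12.4 = 0.7397 mg/L.
4960 L/s = 4.96 m³/s.
After input B: C = (12.4·0.7397 + 4.96·27.4) / 17.36 = 8.358 mg/L.
After input C: C = (17.36·8.358 + 0.318·6.89) / 17.68 = 8.332 mg/L.

8.33 mg/L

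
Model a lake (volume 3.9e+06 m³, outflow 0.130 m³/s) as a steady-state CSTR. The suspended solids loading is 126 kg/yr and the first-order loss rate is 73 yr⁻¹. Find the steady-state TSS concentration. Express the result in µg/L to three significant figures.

0.436 µg/L

Outflow Q = 0.130 m³/s × 3.156e+07 s/yr = 4.102e+06 m³/yr.
Steady-state CSTR mass balance: W = Q·C + k·V·C, so C = W/(Q + kV).
Q + kV = 4.102e+06 + 73·3.9e+06 = 2.888e+08 m³/yr.
C = 126/2.888e+08 = 4.363e-07 kg/m³ = 0.0004363 mg/L = 0.4363 µg/L.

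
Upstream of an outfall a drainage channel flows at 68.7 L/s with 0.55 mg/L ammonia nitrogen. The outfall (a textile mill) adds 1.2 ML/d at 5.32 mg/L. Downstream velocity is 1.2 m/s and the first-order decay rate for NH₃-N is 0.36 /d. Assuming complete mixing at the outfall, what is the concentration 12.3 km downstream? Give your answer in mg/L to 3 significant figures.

1.2 ML/d = 0.01389 m³/s.
68.7 L/s = 0.0687 m³/s.
After complete mixing, C₀ = (0.01389·5.32 + 0.0687·0.55) / 0.08259 = 1.352 mg/L.
Travel time t = 1.23e+04 m / 1.2 m/s = 1.025e+04 s = 0.1186 d.
C = 1.352·exp(−0.36·0.1186) = 1.352·0.9582 = 1.296 mg/L.

1.30 mg/L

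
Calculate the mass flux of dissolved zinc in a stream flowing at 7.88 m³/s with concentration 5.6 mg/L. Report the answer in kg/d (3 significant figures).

Mass flux = Q·C = 7.88 m³/s × 5.6 g/m³ = 44.13 g/s.
= 44.13 g/s × 86.4 = 3813 kg/d.

3810 kg/d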